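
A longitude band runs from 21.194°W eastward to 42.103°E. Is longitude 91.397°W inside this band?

No

Band width going east from -21.194° to +42.103°: ((42.103 − -21.194) mod 360) = 63.297°.
Offset of -91.397° east of the west edge: ((-91.397 − -21.194) mod 360) = 289.797°.
289.797° > 63.297° ⇒ outside.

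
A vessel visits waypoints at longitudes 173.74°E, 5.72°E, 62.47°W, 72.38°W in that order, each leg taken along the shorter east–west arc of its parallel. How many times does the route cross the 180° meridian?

Leg 1: +173.74° → +5.72°, shortest Δλ = -168.02° (west) — does not cross 180°.
Leg 2: +5.72° → -62.47°, shortest Δλ = -68.19° (west) — does not cross 180°.
Leg 3: -62.47° → -72.38°, shortest Δλ = -9.91° (west) — does not cross 180°.
Total crossings: 0.

0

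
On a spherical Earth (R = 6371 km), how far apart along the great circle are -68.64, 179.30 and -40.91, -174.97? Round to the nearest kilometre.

Δλ = -174.97 − 179.30 = -354.27°; wrapped into (−180°, 180°]: 5.73°.
Δφ = -40.91 − -68.64 = 27.73°.
a = sin²(Δφ/2) + cos φ₁ · cos φ₂ · sin²(Δλ/2) = 0.058113.
c = 2·atan2(√a, √(1−a)) = 0.48693 rad → d = 6371·c ≈ 3102.21 km.

3102 km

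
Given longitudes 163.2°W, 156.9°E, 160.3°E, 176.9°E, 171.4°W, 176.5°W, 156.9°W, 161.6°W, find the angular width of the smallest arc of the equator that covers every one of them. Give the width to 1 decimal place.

Sort the longitudes: -176.5°, -171.4°, -163.2°, -161.6°, -156.9°, +156.9°, +160.3°, +176.9°.
Eastward gaps between consecutive values (wrapping around): 5.1°, 8.2°, 1.6°, 4.7°, 313.8°, 3.4°, 16.6°, 6.6°.
Largest gap = 313.8° ⇒ minimal covering band is its complement: 360° − 313.8° = 46.2°.
Band runs from +156.9° eastward to -156.9°, crossing the antimeridian.

46.2°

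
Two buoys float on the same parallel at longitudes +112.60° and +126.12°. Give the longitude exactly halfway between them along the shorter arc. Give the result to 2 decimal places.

+119.36°

Signed shortest Δλ from +112.60° to +126.12° is +13.52°.
Midpoint longitude = +112.60° + (+13.52°)/2 = +112.60° + 6.76° = +119.36°.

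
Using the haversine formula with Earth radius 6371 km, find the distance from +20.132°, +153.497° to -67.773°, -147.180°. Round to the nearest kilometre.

10886 km

Δλ = -147.180 − 153.497 = -300.677°; wrapped into (−180°, 180°]: 59.323°.
Δφ = -67.773 − 20.132 = -87.905°.
a = sin²(Δφ/2) + cos φ₁ · cos φ₂ · sin²(Δλ/2) = 0.568702.
c = 2·atan2(√a, √(1−a)) = 1.70864 rad → d = 6371·c ≈ 10885.72 km.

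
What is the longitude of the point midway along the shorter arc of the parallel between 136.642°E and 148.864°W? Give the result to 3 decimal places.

173.889°E

Signed shortest Δλ from +136.642° to -148.864° is +74.494°.
Midpoint longitude = +136.642° + (+74.494°)/2 = +136.642° + 37.247° = +173.889°.
(The naïve average (+136.642 + -148.864)/2 = -6.111° is on the wrong side of the globe.)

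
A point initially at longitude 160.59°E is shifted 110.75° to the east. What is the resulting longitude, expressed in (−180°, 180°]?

88.66°W

Start at +160.59°; shift +110.75° → +271.34°.
+271.34° lies outside (−180°, 180°]; subtract 360° → -88.66°.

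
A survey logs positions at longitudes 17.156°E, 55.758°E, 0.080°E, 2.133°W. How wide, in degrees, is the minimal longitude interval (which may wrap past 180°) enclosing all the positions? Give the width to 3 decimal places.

57.891°

Sort the longitudes: -2.133°, +0.080°, +17.156°, +55.758°.
Eastward gaps between consecutive values (wrapping around): 2.213°, 17.076°, 38.602°, 302.109°.
Largest gap = 302.109° ⇒ minimal covering band is its complement: 360° − 302.109° = 57.891°.
Band runs from -2.133° eastward to +55.758°.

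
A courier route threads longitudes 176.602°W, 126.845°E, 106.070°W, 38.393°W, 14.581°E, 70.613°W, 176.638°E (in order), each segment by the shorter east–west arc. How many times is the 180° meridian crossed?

3

Leg 1: -176.602° → +126.845°, shortest Δλ = -56.553° (west) — crosses 180°.
Leg 2: +126.845° → -106.070°, shortest Δλ = 127.085° (east) — crosses 180°.
Leg 3: -106.070° → -38.393°, shortest Δλ = 67.677° (east) — does not cross 180°.
Leg 4: -38.393° → +14.581°, shortest Δλ = 52.974° (east) — does not cross 180°.
Leg 5: +14.581° → -70.613°, shortest Δλ = -85.194° (west) — does not cross 180°.
Leg 6: -70.613° → +176.638°, shortest Δλ = -112.749° (west) — crosses 180°.
Total crossings: 3.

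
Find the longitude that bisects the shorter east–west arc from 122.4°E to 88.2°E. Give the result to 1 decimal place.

Signed shortest Δλ from +122.4° to +88.2° is -34.2°.
Midpoint longitude = +122.4° + (-34.2°)/2 = +122.4° − 17.1° = +105.3°.

105.3°E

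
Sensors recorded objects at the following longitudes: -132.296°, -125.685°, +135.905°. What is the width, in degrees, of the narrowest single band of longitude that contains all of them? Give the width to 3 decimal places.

98.410°

Sort the longitudes: -132.296°, -125.685°, +135.905°.
Eastward gaps between consecutive values (wrapping around): 6.611°, 261.590°, 91.799°.
Largest gap = 261.590° ⇒ minimal covering band is its complement: 360° − 261.590° = 98.410°.
Band runs from +135.905° eastward to -125.685°, crossing the antimeridian.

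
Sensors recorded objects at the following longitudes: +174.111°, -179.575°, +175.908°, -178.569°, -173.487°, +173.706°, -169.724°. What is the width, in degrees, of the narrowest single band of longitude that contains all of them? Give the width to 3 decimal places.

Sort the longitudes: -179.575°, -178.569°, -173.487°, -169.724°, +173.706°, +174.111°, +175.908°.
Eastward gaps between consecutive values (wrapping around): 1.006°, 5.082°, 3.763°, 343.430°, 0.405°, 1.797°, 4.517°.
Largest gap = 343.430° ⇒ minimal covering band is its complement: 360° − 343.430° = 16.570°.
Band runs from +173.706° eastward to -169.724°, crossing the antimeridian.

16.570°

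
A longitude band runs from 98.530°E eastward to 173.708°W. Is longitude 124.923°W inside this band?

Band width going east from +98.530° to -173.708°: ((-173.708 − 98.530) mod 360) = 87.762°.
Offset of -124.923° east of the west edge: ((-124.923 − 98.530) mod 360) = 136.547°.
136.547° > 87.762° ⇒ outside.

No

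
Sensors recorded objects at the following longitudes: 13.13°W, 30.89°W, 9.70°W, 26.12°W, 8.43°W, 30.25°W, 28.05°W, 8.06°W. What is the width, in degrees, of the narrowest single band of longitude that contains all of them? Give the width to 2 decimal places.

22.83°

Sort the longitudes: -30.89°, -30.25°, -28.05°, -26.12°, -13.13°, -9.70°, -8.43°, -8.06°.
Eastward gaps between consecutive values (wrapping around): 0.64°, 2.20°, 1.93°, 12.99°, 3.43°, 1.27°, 0.37°, 337.17°.
Largest gap = 337.17° ⇒ minimal covering band is its complement: 360° − 337.17° = 22.83°.
Band runs from -30.89° eastward to -8.06°.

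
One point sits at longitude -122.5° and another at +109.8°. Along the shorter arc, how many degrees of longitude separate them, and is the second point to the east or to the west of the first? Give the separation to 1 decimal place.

127.7° west

Raw difference: 109.8 − -122.5 = 232.3°.
Normalise into (−180°, 180°]: 232.3° − 360° = -127.7°.
Negative ⇒ the second point lies to the west; separation 127.7°.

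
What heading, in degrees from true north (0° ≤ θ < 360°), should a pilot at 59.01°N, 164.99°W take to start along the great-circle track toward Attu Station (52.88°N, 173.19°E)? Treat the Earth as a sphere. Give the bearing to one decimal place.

252.7°

Δλ = 173.19 − -164.99 = 338.18°; wrapped into (−180°, 180°]: -21.82°.
θ = atan2( sin Δλ · cos φ₂ , cos φ₁ · sin φ₂ − sin φ₁ · cos φ₂ · cos Δλ )
  = atan2(-0.22431, -0.06972) = -107.266° → normalised to [0°, 360°): 252.734°.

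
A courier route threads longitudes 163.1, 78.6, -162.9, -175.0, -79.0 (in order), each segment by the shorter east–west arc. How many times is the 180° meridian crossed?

1

Leg 1: +163.1° → +78.6°, shortest Δλ = -84.5° (west) — does not cross 180°.
Leg 2: +78.6° → -162.9°, shortest Δλ = 118.5° (east) — crosses 180°.
Leg 3: -162.9° → -175.0°, shortest Δλ = -12.1° (west) — does not cross 180°.
Leg 4: -175.0° → -79.0°, shortest Δλ = 96.0° (east) — does not cross 180°.
Total crossings: 1.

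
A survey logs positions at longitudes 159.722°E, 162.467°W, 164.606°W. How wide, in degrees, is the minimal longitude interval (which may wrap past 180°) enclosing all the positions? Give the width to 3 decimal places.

37.811°

Sort the longitudes: -164.606°, -162.467°, +159.722°.
Eastward gaps between consecutive values (wrapping around): 2.139°, 322.189°, 35.672°.
Largest gap = 322.189° ⇒ minimal covering band is its complement: 360° − 322.189° = 37.811°.
Band runs from +159.722° eastward to -162.467°, crossing the antimeridian.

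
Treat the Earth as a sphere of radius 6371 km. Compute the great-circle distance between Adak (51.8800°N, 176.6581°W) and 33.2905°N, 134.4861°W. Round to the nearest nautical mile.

Δλ = -134.4861 − -176.6581 = 42.1720°.
Δφ = 33.2905 − 51.8800 = -18.5895°.
a = sin²(Δφ/2) + cos φ₁ · cos φ₂ · sin²(Δλ/2) = 0.092875.
c = 2·atan2(√a, √(1−a)) = 0.61936 rad → d = 6371·c ≈ 3945.95 km ≈ 2130.65 nmi.

2131 nmi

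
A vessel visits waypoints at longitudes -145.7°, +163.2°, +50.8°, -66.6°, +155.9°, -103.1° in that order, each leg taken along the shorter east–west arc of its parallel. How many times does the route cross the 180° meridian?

Leg 1: -145.7° → +163.2°, shortest Δλ = -51.1° (west) — crosses 180°.
Leg 2: +163.2° → +50.8°, shortest Δλ = -112.4° (west) — does not cross 180°.
Leg 3: +50.8° → -66.6°, shortest Δλ = -117.4° (west) — does not cross 180°.
Leg 4: -66.6° → +155.9°, shortest Δλ = -137.5° (west) — crosses 180°.
Leg 5: +155.9° → -103.1°, shortest Δλ = 101.0° (east) — crosses 180°.
Total crossings: 3.

3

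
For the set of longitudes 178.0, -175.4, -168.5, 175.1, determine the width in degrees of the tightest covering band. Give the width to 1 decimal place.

16.4°

Sort the longitudes: -175.4°, -168.5°, +175.1°, +178.0°.
Eastward gaps between consecutive values (wrapping around): 6.9°, 343.6°, 2.9°, 6.6°.
Largest gap = 343.6° ⇒ minimal covering band is its complement: 360° − 343.6° = 16.4°.
Band runs from +175.1° eastward to -168.5°, crossing the antimeridian.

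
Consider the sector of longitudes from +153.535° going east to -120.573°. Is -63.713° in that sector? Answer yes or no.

No

Band width going east from +153.535° to -120.573°: ((-120.573 − 153.535) mod 360) = 85.892°.
Offset of -63.713° east of the west edge: ((-63.713 − 153.535) mod 360) = 142.752°.
142.752° > 85.892° ⇒ outside.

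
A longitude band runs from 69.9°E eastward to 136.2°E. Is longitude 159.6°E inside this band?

No

Band width going east from +69.9° to +136.2°: ((136.2 − 69.9) mod 360) = 66.3°.
Offset of +159.6° east of the west edge: ((159.6 − 69.9) mod 360) = 89.7°.
89.7° > 66.3° ⇒ outside.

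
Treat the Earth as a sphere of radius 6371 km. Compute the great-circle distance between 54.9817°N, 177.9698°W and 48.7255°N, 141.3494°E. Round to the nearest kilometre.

Δλ = 141.3494 − -177.9698 = 319.3192°; wrapped into (−180°, 180°]: -40.6808°.
Δφ = 48.7255 − 54.9817 = -6.2562°.
a = sin²(Δφ/2) + cos φ₁ · cos φ₂ · sin²(Δλ/2) = 0.048715.
c = 2·atan2(√a, √(1−a)) = 0.44509 rad → d = 6371·c ≈ 2835.68 km.

2836 km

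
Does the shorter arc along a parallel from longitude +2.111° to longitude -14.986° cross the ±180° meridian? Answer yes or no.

Signed shortest Δλ = ((-14.986 − 2.111 + 180) mod 360) − 180 = -17.097°.
Going west by 17.097° from +2.111° reaches -14.986° without touching 180°.

No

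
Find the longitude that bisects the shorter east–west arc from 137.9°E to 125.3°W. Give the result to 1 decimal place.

Signed shortest Δλ from +137.9° to -125.3° is +96.8°.
Midpoint longitude = +137.9° + (+96.8°)/2 = +137.9° + 48.4° = +186.3°.
Normalise into (−180°, 180°]: -173.7°.
(The naïve average (+137.9 + -125.3)/2 = 6.3° is on the wrong side of the globe.)

173.7°W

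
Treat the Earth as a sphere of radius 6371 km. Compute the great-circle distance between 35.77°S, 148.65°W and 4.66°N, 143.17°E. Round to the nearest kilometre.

8377 km

Δλ = 143.17 − -148.65 = 291.82°; wrapped into (−180°, 180°]: -68.18°.
Δφ = 4.66 − -35.77 = 40.43°.
a = sin²(Δφ/2) + cos φ₁ · cos φ₂ · sin²(Δλ/2) = 0.373453.
c = 2·atan2(√a, √(1−a)) = 1.31492 rad → d = 6371·c ≈ 8377.35 km.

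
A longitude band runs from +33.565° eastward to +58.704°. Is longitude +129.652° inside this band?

No

Band width going east from +33.565° to +58.704°: ((58.704 − 33.565) mod 360) = 25.139°.
Offset of +129.652° east of the west edge: ((129.652 − 33.565) mod 360) = 96.087°.
96.087° > 25.139° ⇒ outside.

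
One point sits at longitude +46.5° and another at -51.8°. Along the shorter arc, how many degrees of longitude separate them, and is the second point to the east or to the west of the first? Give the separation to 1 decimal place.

98.3° west

Raw difference: -51.8 − 46.5 = -98.3°.
Normalise into (−180°, 180°]: -98.3° stays -98.3°.
Negative ⇒ the second point lies to the west; separation 98.3°.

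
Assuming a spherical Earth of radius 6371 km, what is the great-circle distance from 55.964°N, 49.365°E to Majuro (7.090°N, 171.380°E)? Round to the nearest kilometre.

11240 km

Δλ = 171.380 − 49.365 = 122.015°.
Δφ = 7.090 − 55.964 = -48.874°.
a = sin²(Δφ/2) + cos φ₁ · cos φ₂ · sin²(Δλ/2) = 0.596088.
c = 2·atan2(√a, √(1−a)) = 1.76417 rad → d = 6371·c ≈ 11239.56 km.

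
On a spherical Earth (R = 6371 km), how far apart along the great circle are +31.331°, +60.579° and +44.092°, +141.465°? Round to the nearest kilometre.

Δλ = 141.465 − 60.579 = 80.886°.
Δφ = 44.092 − 31.331 = 12.761°.
a = sin²(Δφ/2) + cos φ₁ · cos φ₂ · sin²(Δλ/2) = 0.270507.
c = 2·atan2(√a, √(1−a)) = 1.09394 rad → d = 6371·c ≈ 6969.51 km.

6970 km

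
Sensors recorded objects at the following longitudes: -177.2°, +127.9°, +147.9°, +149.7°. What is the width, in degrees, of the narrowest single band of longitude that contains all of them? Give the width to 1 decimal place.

Sort the longitudes: -177.2°, +127.9°, +147.9°, +149.7°.
Eastward gaps between consecutive values (wrapping around): 305.1°, 20.0°, 1.8°, 33.1°.
Largest gap = 305.1° ⇒ minimal covering band is its complement: 360° − 305.1° = 54.9°.
Band runs from +127.9° eastward to -177.2°, crossing the antimeridian.

54.9°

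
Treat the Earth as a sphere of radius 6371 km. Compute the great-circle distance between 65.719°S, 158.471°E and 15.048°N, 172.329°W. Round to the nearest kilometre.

Δλ = -172.329 − 158.471 = -330.800°; wrapped into (−180°, 180°]: 29.200°.
Δφ = 15.048 − -65.719 = 80.767°.
a = sin²(Δφ/2) + cos φ₁ · cos φ₂ · sin²(Δλ/2) = 0.445007.
c = 2·atan2(√a, √(1−a)) = 1.46059 rad → d = 6371·c ≈ 9305.40 km.

9305 km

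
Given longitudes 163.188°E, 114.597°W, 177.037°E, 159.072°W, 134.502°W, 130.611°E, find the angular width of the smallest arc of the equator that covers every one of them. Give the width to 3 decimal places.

114.792°

Sort the longitudes: -159.072°, -134.502°, -114.597°, +130.611°, +163.188°, +177.037°.
Eastward gaps between consecutive values (wrapping around): 24.570°, 19.905°, 245.208°, 32.577°, 13.849°, 23.891°.
Largest gap = 245.208° ⇒ minimal covering band is its complement: 360° − 245.208° = 114.792°.
Band runs from +130.611° eastward to -114.597°, crossing the antimeridian.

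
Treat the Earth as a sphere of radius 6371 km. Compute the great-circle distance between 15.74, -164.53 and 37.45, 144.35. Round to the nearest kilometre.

Δλ = 144.35 − -164.53 = 308.88°; wrapped into (−180°, 180°]: -51.12°.
Δφ = 37.45 − 15.74 = 21.71°.
a = sin²(Δφ/2) + cos φ₁ · cos φ₂ · sin²(Δλ/2) = 0.177709.
c = 2·atan2(√a, √(1−a)) = 0.87032 rad → d = 6371·c ≈ 5544.82 km.

5545 km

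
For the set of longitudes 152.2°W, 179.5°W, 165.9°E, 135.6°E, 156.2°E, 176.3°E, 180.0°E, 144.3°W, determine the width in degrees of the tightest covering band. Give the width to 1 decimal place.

80.1°

Sort the longitudes: -179.5°, -152.2°, -144.3°, +135.6°, +156.2°, +165.9°, +176.3°, +180.0°.
Eastward gaps between consecutive values (wrapping around): 27.3°, 7.9°, 279.9°, 20.6°, 9.7°, 10.4°, 3.7°, 0.5°.
Largest gap = 279.9° ⇒ minimal covering band is its complement: 360° − 279.9° = 80.1°.
Band runs from +135.6° eastward to -144.3°, crossing the antimeridian.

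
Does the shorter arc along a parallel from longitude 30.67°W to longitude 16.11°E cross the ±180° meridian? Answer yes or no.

No

Signed shortest Δλ = ((16.11 − -30.67 + 180) mod 360) − 180 = 46.78°.
Going east by 46.78° from -30.67° reaches +16.11° without touching 180°.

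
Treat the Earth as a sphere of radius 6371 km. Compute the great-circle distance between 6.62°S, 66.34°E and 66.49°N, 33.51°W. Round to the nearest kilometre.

11119 km

Δλ = -33.51 − 66.34 = -99.85°.
Δφ = 66.49 − -6.62 = 73.11°.
a = sin²(Δφ/2) + cos φ₁ · cos φ₂ · sin²(Δλ/2) = 0.586750.
c = 2·atan2(√a, √(1−a)) = 1.74518 rad → d = 6371·c ≈ 11118.54 km.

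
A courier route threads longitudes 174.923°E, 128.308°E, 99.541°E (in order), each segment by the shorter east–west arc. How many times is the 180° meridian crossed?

0

Leg 1: +174.923° → +128.308°, shortest Δλ = -46.615° (west) — does not cross 180°.
Leg 2: +128.308° → +99.541°, shortest Δλ = -28.767° (west) — does not cross 180°.
Total crossings: 0.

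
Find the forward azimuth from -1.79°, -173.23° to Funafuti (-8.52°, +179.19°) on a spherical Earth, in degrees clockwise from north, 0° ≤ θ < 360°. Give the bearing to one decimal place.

Δλ = 179.19 − -173.23 = 352.42°; wrapped into (−180°, 180°]: -7.58°.
θ = atan2( sin Δλ · cos φ₂ , cos φ₁ · sin φ₂ − sin φ₁ · cos φ₂ · cos Δλ )
  = atan2(-0.13045, -0.11746) = -132.000° → normalised to [0°, 360°): 228.000°.

228.0°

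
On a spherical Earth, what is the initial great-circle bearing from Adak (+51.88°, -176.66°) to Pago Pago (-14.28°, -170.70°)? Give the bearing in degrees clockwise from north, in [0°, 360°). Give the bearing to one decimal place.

Δλ = -170.70 − -176.66 = 5.96°.
θ = atan2( sin Δλ · cos φ₂ , cos φ₁ · sin φ₂ − sin φ₁ · cos φ₂ · cos Δλ )
  = atan2(0.10063, -0.91056) = 173.694° → normalised to [0°, 360°): 173.694°.

173.7°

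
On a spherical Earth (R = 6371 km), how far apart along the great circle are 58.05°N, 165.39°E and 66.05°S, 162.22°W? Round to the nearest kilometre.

Δλ = -162.22 − 165.39 = -327.61°; wrapped into (−180°, 180°]: 32.39°.
Δφ = -66.05 − 58.05 = -124.10°.
a = sin²(Δφ/2) + cos φ₁ · cos φ₂ · sin²(Δλ/2) = 0.797030.
c = 2·atan2(√a, √(1−a)) = 2.20689 rad → d = 6371·c ≈ 14060.11 km.

14060 km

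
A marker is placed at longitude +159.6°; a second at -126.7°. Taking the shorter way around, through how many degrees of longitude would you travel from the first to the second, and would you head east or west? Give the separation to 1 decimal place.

Raw difference: -126.7 − 159.6 = -286.3°.
Normalise into (−180°, 180°]: -286.3° + 360° = 73.7°.
Positive ⇒ the second point lies to the east; separation 73.7°.

73.7° east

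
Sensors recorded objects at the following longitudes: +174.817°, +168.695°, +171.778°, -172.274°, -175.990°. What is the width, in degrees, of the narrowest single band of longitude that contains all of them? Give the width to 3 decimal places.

19.031°

Sort the longitudes: -175.990°, -172.274°, +168.695°, +171.778°, +174.817°.
Eastward gaps between consecutive values (wrapping around): 3.716°, 340.969°, 3.083°, 3.039°, 9.193°.
Largest gap = 340.969° ⇒ minimal covering band is its complement: 360° − 340.969° = 19.031°.
Band runs from +168.695° eastward to -172.274°, crossing the antimeridian.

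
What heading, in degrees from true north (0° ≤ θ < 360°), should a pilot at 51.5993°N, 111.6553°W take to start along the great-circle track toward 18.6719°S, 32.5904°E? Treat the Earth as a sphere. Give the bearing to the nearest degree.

Δλ = 32.5904 − -111.6553 = 144.2457°.
θ = atan2( sin Δλ · cos φ₂ , cos φ₁ · sin φ₂ − sin φ₁ · cos φ₂ · cos Δλ )
  = atan2(0.55356, 0.40365) = 53.901° → normalised to [0°, 360°): 53.901°.

54°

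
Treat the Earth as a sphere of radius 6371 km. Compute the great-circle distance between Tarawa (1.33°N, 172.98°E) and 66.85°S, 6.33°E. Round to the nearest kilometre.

12655 km

Δλ = 6.33 − 172.98 = -166.65°.
Δφ = -66.85 − 1.33 = -68.18°.
a = sin²(Δφ/2) + cos φ₁ · cos φ₂ · sin²(Δλ/2) = 0.701877.
c = 2·atan2(√a, √(1−a)) = 1.98641 rad → d = 6371·c ≈ 12655.44 km.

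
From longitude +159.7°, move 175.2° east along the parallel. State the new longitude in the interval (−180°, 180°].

Start at +159.7°; shift +175.2° → +334.9°.
+334.9° lies outside (−180°, 180°]; subtract 360° → -25.1°.

-25.1°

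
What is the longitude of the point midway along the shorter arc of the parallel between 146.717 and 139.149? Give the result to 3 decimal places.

Signed shortest Δλ from +146.717° to +139.149° is -7.568°.
Midpoint longitude = +146.717° + (-7.568°)/2 = +146.717° − 3.784° = +142.933°.

+142.933°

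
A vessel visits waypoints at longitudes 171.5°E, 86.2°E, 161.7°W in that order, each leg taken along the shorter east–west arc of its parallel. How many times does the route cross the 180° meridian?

Leg 1: +171.5° → +86.2°, shortest Δλ = -85.3° (west) — does not cross 180°.
Leg 2: +86.2° → -161.7°, shortest Δλ = 112.1° (east) — crosses 180°.
Total crossings: 1.

1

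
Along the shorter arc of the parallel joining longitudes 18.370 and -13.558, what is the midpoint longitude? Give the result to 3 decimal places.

+2.406°

Signed shortest Δλ from +18.370° to -13.558° is -31.928°.
Midpoint longitude = +18.370° + (-31.928°)/2 = +18.370° − 15.964° = +2.406°.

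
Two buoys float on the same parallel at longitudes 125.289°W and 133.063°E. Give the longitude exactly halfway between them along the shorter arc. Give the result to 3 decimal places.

176.113°W

Signed shortest Δλ from -125.289° to +133.063° is -101.648°.
Midpoint longitude = -125.289° + (-101.648°)/2 = -125.289° − 50.824° = -176.113°.
(The naïve average (-125.289 + +133.063)/2 = 3.887° is on the wrong side of the globe.)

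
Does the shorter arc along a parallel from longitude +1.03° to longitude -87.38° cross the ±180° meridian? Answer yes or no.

Signed shortest Δλ = ((-87.38 − 1.03 + 180) mod 360) − 180 = -88.41°.
Going west by 88.41° from +1.03° reaches -87.38° without touching 180°.

No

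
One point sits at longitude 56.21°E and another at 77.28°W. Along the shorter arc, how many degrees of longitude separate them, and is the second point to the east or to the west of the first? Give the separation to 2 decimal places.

Raw difference: -77.28 − 56.21 = -133.49°.
Normalise into (−180°, 180°]: -133.49° stays -133.49°.
Negative ⇒ the second point lies to the west; separation 133.49°.

133.49° west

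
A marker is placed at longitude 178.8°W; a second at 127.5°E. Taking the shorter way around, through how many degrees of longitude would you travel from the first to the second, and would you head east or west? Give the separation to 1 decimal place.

Raw difference: 127.5 − -178.8 = 306.3°.
Normalise into (−180°, 180°]: 306.3° − 360° = -53.7°.
Negative ⇒ the second point lies to the west; separation 53.7°.

53.7° west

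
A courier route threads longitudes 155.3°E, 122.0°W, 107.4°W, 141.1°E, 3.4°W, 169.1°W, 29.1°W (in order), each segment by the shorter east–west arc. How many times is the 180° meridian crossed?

Leg 1: +155.3° → -122.0°, shortest Δλ = 82.7° (east) — crosses 180°.
Leg 2: -122.0° → -107.4°, shortest Δλ = 14.6° (east) — does not cross 180°.
Leg 3: -107.4° → +141.1°, shortest Δλ = -111.5° (west) — crosses 180°.
Leg 4: +141.1° → -3.4°, shortest Δλ = -144.5° (west) — does not cross 180°.
Leg 5: -3.4° → -169.1°, shortest Δλ = -165.7° (west) — does not cross 180°.
Leg 6: -169.1° → -29.1°, shortest Δλ = 140.0° (east) — does not cross 180°.
Total crossings: 2.

2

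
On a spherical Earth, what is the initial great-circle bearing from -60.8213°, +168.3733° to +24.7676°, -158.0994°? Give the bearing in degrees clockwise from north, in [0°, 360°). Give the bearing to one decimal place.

Δλ = -158.0994 − 168.3733 = -326.4727°; wrapped into (−180°, 180°]: 33.5273°.
θ = atan2( sin Δλ · cos φ₂ , cos φ₁ · sin φ₂ − sin φ₁ · cos φ₂ · cos Δλ )
  = atan2(0.50153, 0.86514) = 30.101° → normalised to [0°, 360°): 30.101°.

30.1°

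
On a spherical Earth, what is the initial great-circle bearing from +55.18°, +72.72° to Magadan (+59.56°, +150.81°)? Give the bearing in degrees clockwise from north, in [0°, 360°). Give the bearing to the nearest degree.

Δλ = 150.81 − 72.72 = 78.09°.
θ = atan2( sin Δλ · cos φ₂ , cos φ₁ · sin φ₂ − sin φ₁ · cos φ₂ · cos Δλ )
  = atan2(0.49573, 0.40646) = 50.651° → normalised to [0°, 360°): 50.651°.

51°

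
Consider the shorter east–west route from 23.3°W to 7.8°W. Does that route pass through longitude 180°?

Signed shortest Δλ = ((-7.8 − -23.3 + 180) mod 360) − 180 = 15.5°.
Going east by 15.5° from -23.3° reaches -7.8° without touching 180°.

No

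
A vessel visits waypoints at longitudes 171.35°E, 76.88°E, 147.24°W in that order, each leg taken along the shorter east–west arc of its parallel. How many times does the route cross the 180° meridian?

Leg 1: +171.35° → +76.88°, shortest Δλ = -94.47° (west) — does not cross 180°.
Leg 2: +76.88° → -147.24°, shortest Δλ = 135.88° (east) — crosses 180°.
Total crossings: 1.

1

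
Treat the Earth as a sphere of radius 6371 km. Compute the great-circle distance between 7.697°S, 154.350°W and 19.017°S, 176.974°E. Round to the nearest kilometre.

Δλ = 176.974 − -154.350 = 331.324°; wrapped into (−180°, 180°]: -28.676°.
Δφ = -19.017 − -7.697 = -11.320°.
a = sin²(Δφ/2) + cos φ₁ · cos φ₂ · sin²(Δλ/2) = 0.067184.
c = 2·atan2(√a, √(1−a)) = 0.52438 rad → d = 6371·c ≈ 3340.85 km.

3341 km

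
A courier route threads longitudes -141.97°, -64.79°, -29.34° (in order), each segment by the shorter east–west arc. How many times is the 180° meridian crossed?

0

Leg 1: -141.97° → -64.79°, shortest Δλ = 77.18° (east) — does not cross 180°.
Leg 2: -64.79° → -29.34°, shortest Δλ = 35.45° (east) — does not cross 180°.
Total crossings: 0.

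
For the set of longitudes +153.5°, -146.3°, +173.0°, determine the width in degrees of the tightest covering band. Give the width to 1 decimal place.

Sort the longitudes: -146.3°, +153.5°, +173.0°.
Eastward gaps between consecutive values (wrapping around): 299.8°, 19.5°, 40.7°.
Largest gap = 299.8° ⇒ minimal covering band is its complement: 360° − 299.8° = 60.2°.
Band runs from +153.5° eastward to -146.3°, crossing the antimeridian.

60.2°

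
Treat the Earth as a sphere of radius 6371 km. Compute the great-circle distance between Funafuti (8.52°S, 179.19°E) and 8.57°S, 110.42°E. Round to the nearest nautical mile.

Δλ = 110.42 − 179.19 = -68.77°.
Δφ = -8.57 − -8.52 = -0.05°.
a = sin²(Δφ/2) + cos φ₁ · cos φ₂ · sin²(Δλ/2) = 0.311902.
c = 2·atan2(√a, √(1−a)) = 1.18511 rad → d = 6371·c ≈ 7550.33 km ≈ 4076.85 nmi.

4077 nmi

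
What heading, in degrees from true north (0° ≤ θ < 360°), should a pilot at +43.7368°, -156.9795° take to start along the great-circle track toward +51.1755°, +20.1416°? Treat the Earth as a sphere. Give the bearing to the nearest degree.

Δλ = 20.1416 − -156.9795 = 177.1211°.
θ = atan2( sin Δλ · cos φ₂ , cos φ₁ · sin φ₂ − sin φ₁ · cos φ₂ · cos Δλ )
  = atan2(0.03149, 0.99578) = 1.811° → normalised to [0°, 360°): 1.811°.

2°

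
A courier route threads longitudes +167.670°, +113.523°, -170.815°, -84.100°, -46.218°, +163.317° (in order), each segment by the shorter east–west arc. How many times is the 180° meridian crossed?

2

Leg 1: +167.670° → +113.523°, shortest Δλ = -54.147° (west) — does not cross 180°.
Leg 2: +113.523° → -170.815°, shortest Δλ = 75.662° (east) — crosses 180°.
Leg 3: -170.815° → -84.100°, shortest Δλ = 86.715° (east) — does not cross 180°.
Leg 4: -84.100° → -46.218°, shortest Δλ = 37.882° (east) — does not cross 180°.
Leg 5: -46.218° → +163.317°, shortest Δλ = -150.465° (west) — crosses 180°.
Total crossings: 2.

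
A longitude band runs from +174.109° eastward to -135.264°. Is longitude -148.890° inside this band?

Yes

Band width going east from +174.109° to -135.264°: ((-135.264 − 174.109) mod 360) = 50.627°.
Offset of -148.890° east of the west edge: ((-148.890 − 174.109) mod 360) = 37.001°.
37.001° ≤ 50.627° ⇒ inside.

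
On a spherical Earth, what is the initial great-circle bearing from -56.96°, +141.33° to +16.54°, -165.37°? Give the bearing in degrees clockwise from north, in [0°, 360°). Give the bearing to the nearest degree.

50°

Δλ = -165.37 − 141.33 = -306.70°; wrapped into (−180°, 180°]: 53.30°.
θ = atan2( sin Δλ · cos φ₂ , cos φ₁ · sin φ₂ − sin φ₁ · cos φ₂ · cos Δλ )
  = atan2(0.76860, 0.63547) = 50.416° → normalised to [0°, 360°): 50.416°.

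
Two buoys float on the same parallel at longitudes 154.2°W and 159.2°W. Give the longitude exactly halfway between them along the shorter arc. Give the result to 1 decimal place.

Signed shortest Δλ from -154.2° to -159.2° is -5.0°.
Midpoint longitude = -154.2° + (-5.0°)/2 = -154.2° − 2.5° = -156.7°.

156.7°W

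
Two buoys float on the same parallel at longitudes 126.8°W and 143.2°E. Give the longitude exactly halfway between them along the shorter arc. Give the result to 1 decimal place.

Signed shortest Δλ from -126.8° to +143.2° is -90.0°.
Midpoint longitude = -126.8° + (-90.0°)/2 = -126.8° − 45.0° = -171.8°.
(The naïve average (-126.8 + +143.2)/2 = 8.2° is on the wrong side of the globe.)

171.8°W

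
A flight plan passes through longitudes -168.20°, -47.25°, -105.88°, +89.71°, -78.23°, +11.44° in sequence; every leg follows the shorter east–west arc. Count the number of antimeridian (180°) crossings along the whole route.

Leg 1: -168.20° → -47.25°, shortest Δλ = 120.95° (east) — does not cross 180°.
Leg 2: -47.25° → -105.88°, shortest Δλ = -58.63° (west) — does not cross 180°.
Leg 3: -105.88° → +89.71°, shortest Δλ = -164.41° (west) — crosses 180°.
Leg 4: +89.71° → -78.23°, shortest Δλ = -167.94° (west) — does not cross 180°.
Leg 5: -78.23° → +11.44°, shortest Δλ = 89.67° (east) — does not cross 180°.
Total crossings: 1.

1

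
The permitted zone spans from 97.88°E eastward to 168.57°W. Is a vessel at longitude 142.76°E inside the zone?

Yes

Band width going east from +97.88° to -168.57°: ((-168.57 − 97.88) mod 360) = 93.55°.
Offset of +142.76° east of the west edge: ((142.76 − 97.88) mod 360) = 44.88°.
44.88° ≤ 93.55° ⇒ inside.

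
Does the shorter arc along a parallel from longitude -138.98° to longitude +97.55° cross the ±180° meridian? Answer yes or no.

Naïve |97.55 − -138.98| = 236.53° > 180°, so the shorter arc goes the other way round — across 180°.
Signed shortest Δλ = ((97.55 − -138.98 + 180) mod 360) − 180 = -123.47°.
Going west by 123.47° from -138.98° passes through 180° before reaching +97.55°.

Yes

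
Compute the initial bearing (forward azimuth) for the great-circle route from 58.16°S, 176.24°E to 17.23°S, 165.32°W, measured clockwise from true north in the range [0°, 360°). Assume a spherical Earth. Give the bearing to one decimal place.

26.2°

Δλ = -165.32 − 176.24 = -341.56°; wrapped into (−180°, 180°]: 18.44°.
θ = atan2( sin Δλ · cos φ₂ , cos φ₁ · sin φ₂ − sin φ₁ · cos φ₂ · cos Δλ )
  = atan2(0.30212, 0.61348) = 26.219° → normalised to [0°, 360°): 26.219°.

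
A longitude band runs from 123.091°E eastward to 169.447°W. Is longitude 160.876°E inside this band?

Band width going east from +123.091° to -169.447°: ((-169.447 − 123.091) mod 360) = 67.462°.
Offset of +160.876° east of the west edge: ((160.876 − 123.091) mod 360) = 37.785°.
37.785° ≤ 67.462° ⇒ inside.

Yes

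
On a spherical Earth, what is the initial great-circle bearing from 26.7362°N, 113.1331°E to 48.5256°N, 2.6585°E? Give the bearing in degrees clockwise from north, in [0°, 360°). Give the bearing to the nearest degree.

Δλ = 2.6585 − 113.1331 = -110.4746°.
θ = atan2( sin Δλ · cos φ₂ , cos φ₁ · sin φ₂ − sin φ₁ · cos φ₂ · cos Δλ )
  = atan2(-0.62045, 0.77337) = -38.739° → normalised to [0°, 360°): 321.261°.

321°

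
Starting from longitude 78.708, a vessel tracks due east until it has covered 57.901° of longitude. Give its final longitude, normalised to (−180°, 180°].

+136.609°

Start at +78.708°; shift +57.901° → +136.609°.
+136.609° already lies in (−180°, 180°].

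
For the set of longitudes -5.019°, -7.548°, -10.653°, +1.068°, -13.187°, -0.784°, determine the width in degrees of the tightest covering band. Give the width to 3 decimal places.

14.255°

Sort the longitudes: -13.187°, -10.653°, -7.548°, -5.019°, -0.784°, +1.068°.
Eastward gaps between consecutive values (wrapping around): 2.534°, 3.105°, 2.529°, 4.235°, 1.852°, 345.745°.
Largest gap = 345.745° ⇒ minimal covering band is its complement: 360° − 345.745° = 14.255°.
Band runs from -13.187° eastward to +1.068°.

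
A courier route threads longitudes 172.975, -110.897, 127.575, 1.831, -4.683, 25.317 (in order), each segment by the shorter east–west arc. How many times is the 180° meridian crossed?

Leg 1: +172.975° → -110.897°, shortest Δλ = 76.128° (east) — crosses 180°.
Leg 2: -110.897° → +127.575°, shortest Δλ = -121.528° (west) — crosses 180°.
Leg 3: +127.575° → +1.831°, shortest Δλ = -125.744° (west) — does not cross 180°.
Leg 4: +1.831° → -4.683°, shortest Δλ = -6.514° (west) — does not cross 180°.
Leg 5: -4.683° → +25.317°, shortest Δλ = 30.0° (east) — does not cross 180°.
Total crossings: 2.

2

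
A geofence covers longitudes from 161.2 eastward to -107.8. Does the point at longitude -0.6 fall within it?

Band width going east from +161.2° to -107.8°: ((-107.8 − 161.2) mod 360) = 91.0°.
Offset of -0.6° east of the west edge: ((-0.6 − 161.2) mod 360) = 198.2°.
198.2° > 91.0° ⇒ outside.

No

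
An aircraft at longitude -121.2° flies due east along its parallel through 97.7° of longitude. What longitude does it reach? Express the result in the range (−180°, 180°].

Start at -121.2°; shift +97.7° → -23.5°.
-23.5° already lies in (−180°, 180°].

-23.5°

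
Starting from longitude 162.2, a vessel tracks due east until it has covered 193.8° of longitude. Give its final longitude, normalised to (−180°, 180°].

-4.0°

Start at +162.2°; shift +193.8° → +356.0°.
+356.0° lies outside (−180°, 180°]; subtract 360° → -4.0°.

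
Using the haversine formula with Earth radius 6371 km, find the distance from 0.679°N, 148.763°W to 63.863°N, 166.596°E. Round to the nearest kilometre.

Δλ = 166.596 − -148.763 = 315.359°; wrapped into (−180°, 180°]: -44.641°.
Δφ = 63.863 − 0.679 = 63.184°.
a = sin²(Δφ/2) + cos φ₁ · cos φ₂ · sin²(Δλ/2) = 0.337972.
c = 2·atan2(√a, √(1−a)) = 1.24078 rad → d = 6371·c ≈ 7905.02 km.

7905 km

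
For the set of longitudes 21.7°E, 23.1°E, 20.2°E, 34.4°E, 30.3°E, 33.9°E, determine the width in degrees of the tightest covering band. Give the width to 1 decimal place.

14.2°

Sort the longitudes: +20.2°, +21.7°, +23.1°, +30.3°, +33.9°, +34.4°.
Eastward gaps between consecutive values (wrapping around): 1.5°, 1.4°, 7.2°, 3.6°, 0.5°, 345.8°.
Largest gap = 345.8° ⇒ minimal covering band is its complement: 360° − 345.8° = 14.2°.
Band runs from +20.2° eastward to +34.4°.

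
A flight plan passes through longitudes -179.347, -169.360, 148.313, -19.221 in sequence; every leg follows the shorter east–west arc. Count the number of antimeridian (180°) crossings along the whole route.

Leg 1: -179.347° → -169.360°, shortest Δλ = 9.987° (east) — does not cross 180°.
Leg 2: -169.360° → +148.313°, shortest Δλ = -42.327° (west) — crosses 180°.
Leg 3: +148.313° → -19.221°, shortest Δλ = -167.534° (west) — does not cross 180°.
Total crossings: 1.

1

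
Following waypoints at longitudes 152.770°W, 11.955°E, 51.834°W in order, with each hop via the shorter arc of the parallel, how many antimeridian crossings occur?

Leg 1: -152.770° → +11.955°, shortest Δλ = 164.725° (east) — does not cross 180°.
Leg 2: +11.955° → -51.834°, shortest Δλ = -63.789° (west) — does not cross 180°.
Total crossings: 0.

0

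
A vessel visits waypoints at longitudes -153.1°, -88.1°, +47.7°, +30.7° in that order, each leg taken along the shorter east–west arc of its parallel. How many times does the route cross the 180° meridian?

0

Leg 1: -153.1° → -88.1°, shortest Δλ = 65.0° (east) — does not cross 180°.
Leg 2: -88.1° → +47.7°, shortest Δλ = 135.8° (east) — does not cross 180°.
Leg 3: +47.7° → +30.7°, shortest Δλ = -17.0° (west) — does not cross 180°.
Total crossings: 0.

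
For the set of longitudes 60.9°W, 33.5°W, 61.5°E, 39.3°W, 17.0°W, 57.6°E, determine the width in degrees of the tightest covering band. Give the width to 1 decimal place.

Sort the longitudes: -60.9°, -39.3°, -33.5°, -17.0°, +57.6°, +61.5°.
Eastward gaps between consecutive values (wrapping around): 21.6°, 5.8°, 16.5°, 74.6°, 3.9°, 237.6°.
Largest gap = 237.6° ⇒ minimal covering band is its complement: 360° − 237.6° = 122.4°.
Band runs from -60.9° eastward to +61.5°.

122.4°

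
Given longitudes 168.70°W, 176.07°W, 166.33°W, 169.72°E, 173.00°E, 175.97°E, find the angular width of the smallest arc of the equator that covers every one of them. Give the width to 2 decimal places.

23.95°

Sort the longitudes: -176.07°, -168.70°, -166.33°, +169.72°, +173.00°, +175.97°.
Eastward gaps between consecutive values (wrapping around): 7.37°, 2.37°, 336.05°, 3.28°, 2.97°, 7.96°.
Largest gap = 336.05° ⇒ minimal covering band is its complement: 360° − 336.05° = 23.95°.
Band runs from +169.72° eastward to -166.33°, crossing the antimeridian.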